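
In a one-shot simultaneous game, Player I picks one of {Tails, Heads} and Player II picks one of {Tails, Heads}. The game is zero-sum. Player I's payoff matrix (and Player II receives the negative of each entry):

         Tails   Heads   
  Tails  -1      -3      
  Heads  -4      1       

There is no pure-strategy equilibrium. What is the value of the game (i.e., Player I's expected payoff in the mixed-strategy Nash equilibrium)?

v = -13/7

In a mixed equilibrium Player I is indifferent between Tails and Heads; this condition fixes q.
  Player I's payoff from Tails: q·(-1) + (1−q)·(-3) = 2q - 3
  Player I's payoff from Heads: q·(-4) + (1−q)·1 = -5q + 1
  2q - 3 = -5q + 1  ⇒  7q = 4  ⇒  q = 4/7.
The value is Player I's expected payoff against this mix (using Tails): (4/7)·(-1) + (3/7)·(-3) = -13/7.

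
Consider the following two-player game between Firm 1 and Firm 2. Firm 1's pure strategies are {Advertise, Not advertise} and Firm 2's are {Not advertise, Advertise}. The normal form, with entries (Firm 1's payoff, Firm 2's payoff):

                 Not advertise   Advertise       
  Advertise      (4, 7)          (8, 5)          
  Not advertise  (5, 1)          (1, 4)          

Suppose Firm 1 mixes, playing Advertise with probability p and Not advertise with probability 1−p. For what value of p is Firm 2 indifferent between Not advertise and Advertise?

Firm 2's indifference between Not advertise and Advertise determines Firm 1's mixing probability p:
  Firm 2's expected payoff from Not advertise: p·7 + (1−p)·1 = 6p + 1
  Firm 2's expected payoff from Advertise: p·5 + (1−p)·4 = p + 4
  6p + 1 = p + 4  ⇒  5p = 3  ⇒  p = 3/5.

p = 3/5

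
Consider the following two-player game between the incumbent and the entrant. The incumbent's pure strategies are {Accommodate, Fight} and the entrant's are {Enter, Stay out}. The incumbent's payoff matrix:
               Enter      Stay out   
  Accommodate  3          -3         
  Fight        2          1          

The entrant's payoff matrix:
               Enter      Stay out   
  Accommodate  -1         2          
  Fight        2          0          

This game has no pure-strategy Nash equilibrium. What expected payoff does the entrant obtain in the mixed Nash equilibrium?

4/5

The entrant's indifference between Enter and Stay out determines the incumbent's mixing probability p:
  the entrant's payoff from Enter: p·(-1) + (1−p)·2 = -3p + 2
  the entrant's payoff from Stay out: p·2 + (1−p)·0 = 2p
  -3p + 2 = 2p  ⇒  -5p = -2  ⇒  p = 2/5.
At equilibrium the entrant is indifferent across columns, so the entrant's payoff equals the payoff from Enter: (2/5)·(-1) + (3/5)·2 = 4/5.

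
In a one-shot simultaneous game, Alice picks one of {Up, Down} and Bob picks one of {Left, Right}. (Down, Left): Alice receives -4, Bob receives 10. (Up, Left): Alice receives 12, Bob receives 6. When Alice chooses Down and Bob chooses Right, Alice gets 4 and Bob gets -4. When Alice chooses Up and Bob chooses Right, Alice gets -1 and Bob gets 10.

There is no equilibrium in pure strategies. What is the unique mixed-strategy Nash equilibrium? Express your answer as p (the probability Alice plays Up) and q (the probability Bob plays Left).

p = 7/9, q = 5/21

In a mixed equilibrium Bob is indifferent between Left and Right; this condition fixes p.
  Bob's expected payoff from Left: p·6 + (1−p)·10 = -4p + 10
  Bob's expected payoff from Right: p·10 + (1−p)·(-4) = 14p - 4
  -4p + 10 = 14p - 4  ⇒  -18p = -14  ⇒  p = 7/9.
Set Alice's expected payoff from Up equal to that from Down:
  Alice's payoff to Up: q·12 + (1−q)·(-1) = 13q - 1
  Alice's payoff to Down: q·(-4) + (1−q)·4 = -8q + 4
  13q - 1 = -8q + 4  ⇒  21q = 5  ⇒  q = 5/21.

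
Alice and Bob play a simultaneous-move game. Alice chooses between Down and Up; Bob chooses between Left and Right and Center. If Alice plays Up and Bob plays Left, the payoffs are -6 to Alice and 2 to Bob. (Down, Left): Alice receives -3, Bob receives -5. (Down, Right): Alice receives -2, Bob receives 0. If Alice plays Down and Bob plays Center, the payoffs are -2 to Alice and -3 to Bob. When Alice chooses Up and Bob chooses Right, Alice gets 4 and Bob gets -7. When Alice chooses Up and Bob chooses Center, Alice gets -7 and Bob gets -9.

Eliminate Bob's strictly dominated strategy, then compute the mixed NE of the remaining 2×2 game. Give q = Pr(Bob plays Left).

q = 2/3

Bob's strategy Center is strictly dominated by Right: 0 > -3 and -7 > -9. Eliminate Center.
Alice's indifference between Down and Up determines Bob's mixing probability q:
  Alice's payoff from Down: q·(-3) + (1−q)·(-2) = -q - 2
  Alice's payoff from Up: q·(-6) + (1−q)·4 = -10q + 4
  -q - 2 = -10q + 4  ⇒  9q = 6  ⇒  q = 2/3.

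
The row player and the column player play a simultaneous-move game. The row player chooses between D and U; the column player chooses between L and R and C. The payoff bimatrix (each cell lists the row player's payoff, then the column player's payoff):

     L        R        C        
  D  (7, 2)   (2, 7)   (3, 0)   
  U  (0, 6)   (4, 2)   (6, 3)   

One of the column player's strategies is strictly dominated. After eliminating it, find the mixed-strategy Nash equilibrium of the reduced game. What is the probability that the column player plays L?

The column player's strategy C is strictly dominated by L: 2 > 0 and 6 > 3. Eliminate C.
For the row player to be willing to mix, the row player must be indifferent between D and U, which pins down the column player's mix.
  the row player's payoff from D: q·7 + (1−q)·2 = 5q + 2
  the row player's payoff from U: q·0 + (1−q)·4 = -4q + 4
  5q + 2 = -4q + 4  ⇒  9q = 2  ⇒  q = 2/9.

q = 2/9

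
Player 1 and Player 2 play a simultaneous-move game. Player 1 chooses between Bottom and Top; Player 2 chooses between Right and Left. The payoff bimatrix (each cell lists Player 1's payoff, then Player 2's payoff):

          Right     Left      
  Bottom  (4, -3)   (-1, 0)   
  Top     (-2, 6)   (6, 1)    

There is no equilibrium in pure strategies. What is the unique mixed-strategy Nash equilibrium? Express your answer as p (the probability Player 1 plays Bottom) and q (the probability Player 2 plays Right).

Set Player 2's expected payoff from Right equal to that from Left:
  Player 2's payoff to Right: p·(-3) + (1−p)·6 = -9p + 6
  Player 2's payoff to Left: p·0 + (1−p)·1 = -p + 1
  -9p + 6 = -p + 1  ⇒  -8p = -5  ⇒  p = 5/8.
Set Player 1's expected payoff from Bottom equal to that from Top:
  Player 1's payoff from Bottom: q·4 + (1−q)·(-1) = 5q - 1
  Player 1's payoff from Top: q·(-2) + (1−q)·6 = -8q + 6
  5q - 1 = -8q + 6  ⇒  13q = 7  ⇒  q = 7/13.

p = 5/8, q = 7/13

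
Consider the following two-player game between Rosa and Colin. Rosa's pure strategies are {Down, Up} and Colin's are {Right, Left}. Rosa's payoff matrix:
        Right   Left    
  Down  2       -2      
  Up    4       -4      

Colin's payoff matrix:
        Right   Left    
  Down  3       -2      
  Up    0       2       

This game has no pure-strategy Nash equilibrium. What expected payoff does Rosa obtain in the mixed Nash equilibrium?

Set Rosa's expected payoff from Down equal to that from Up:
  Rosa's payoff to Down: q·2 + (1−q)·(-2) = 4q - 2
  Rosa's payoff to Up: q·4 + (1−q)·(-4) = 8q - 4
  4q - 2 = 8q - 4  ⇒  -4q = -2  ⇒  q = 1/2.
At equilibrium Rosa is indifferent across rows, so Rosa's payoff equals the payoff from Down: (1/2)·2 + (1/2)·(-2) = 0.

0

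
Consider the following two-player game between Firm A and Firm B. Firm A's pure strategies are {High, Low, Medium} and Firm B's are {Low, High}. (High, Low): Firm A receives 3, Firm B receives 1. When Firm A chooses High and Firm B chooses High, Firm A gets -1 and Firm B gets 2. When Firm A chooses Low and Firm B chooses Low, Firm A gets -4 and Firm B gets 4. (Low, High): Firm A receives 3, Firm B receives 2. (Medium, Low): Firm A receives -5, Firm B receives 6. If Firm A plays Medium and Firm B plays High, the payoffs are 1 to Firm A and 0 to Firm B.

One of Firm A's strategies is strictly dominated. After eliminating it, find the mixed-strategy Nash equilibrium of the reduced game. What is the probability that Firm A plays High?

Firm A's strategy Medium is strictly dominated by Low: -4 > -5 and 3 > 1. Eliminate Medium.
Firm B's indifference between Low and High determines Firm A's mixing probability p:
  Firm B's payoff to Low: p·1 + (1−p)·4 = -3p + 4
  Firm B's payoff to High: p·2 + (1−p)·2 = 2
  -3p + 4 = 2  ⇒  -3p = -2  ⇒  p = 2/3.

p = 2/3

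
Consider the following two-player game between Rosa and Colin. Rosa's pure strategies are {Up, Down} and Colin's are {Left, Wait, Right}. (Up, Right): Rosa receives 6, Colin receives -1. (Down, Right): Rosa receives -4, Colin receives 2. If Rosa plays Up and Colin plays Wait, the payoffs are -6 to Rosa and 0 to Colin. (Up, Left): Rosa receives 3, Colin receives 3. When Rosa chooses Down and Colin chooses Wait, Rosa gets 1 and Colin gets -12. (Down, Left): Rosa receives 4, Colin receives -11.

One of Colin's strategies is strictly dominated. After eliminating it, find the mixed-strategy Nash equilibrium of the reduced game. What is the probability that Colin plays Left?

Colin's strategy Wait is strictly dominated by Left: 3 > 0 and -11 > -12. Eliminate Wait.
Set Rosa's expected payoff from Up equal to that from Down:
  Rosa's expected payoff from Up: q·3 + (1−q)·6 = -3q + 6
  Rosa's expected payoff from Down: q·4 + (1−q)·(-4) = 8q - 4
  -3q + 6 = 8q - 4  ⇒  -11q = -10  ⇒  q = 10/11.

q = 10/11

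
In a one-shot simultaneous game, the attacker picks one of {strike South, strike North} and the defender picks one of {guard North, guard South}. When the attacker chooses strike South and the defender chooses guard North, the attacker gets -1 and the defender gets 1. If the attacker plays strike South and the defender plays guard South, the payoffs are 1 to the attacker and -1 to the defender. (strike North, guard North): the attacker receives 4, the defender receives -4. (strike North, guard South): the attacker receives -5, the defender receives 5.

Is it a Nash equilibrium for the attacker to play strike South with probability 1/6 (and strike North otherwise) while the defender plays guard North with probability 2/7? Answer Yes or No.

No

Given the attacker's mix p = 1/6, the defender's payoff from guard North is -19/6 but from guard South is 4. The defender strictly prefers guard South, so the defender would not mix.
So the proposed profile is not a Nash equilibrium.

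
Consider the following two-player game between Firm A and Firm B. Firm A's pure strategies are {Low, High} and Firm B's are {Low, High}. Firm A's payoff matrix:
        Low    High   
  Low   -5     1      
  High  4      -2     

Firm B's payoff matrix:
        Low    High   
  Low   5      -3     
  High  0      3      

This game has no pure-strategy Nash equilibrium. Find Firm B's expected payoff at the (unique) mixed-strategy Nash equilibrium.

Set Firm B's expected payoff from Low equal to that from High:
  Firm B's payoff from Low: p·5 + (1−p)·0 = 5p
  Firm B's payoff from High: p·(-3) + (1−p)·3 = -6p + 3
  5p = -6p + 3  ⇒  11p = 3  ⇒  p = 3/11.
At equilibrium Firm B is indifferent across columns, so Firm B's payoff equals the payoff from Low: (3/11)·5 + (8/11)·0 = 15/11.

15/11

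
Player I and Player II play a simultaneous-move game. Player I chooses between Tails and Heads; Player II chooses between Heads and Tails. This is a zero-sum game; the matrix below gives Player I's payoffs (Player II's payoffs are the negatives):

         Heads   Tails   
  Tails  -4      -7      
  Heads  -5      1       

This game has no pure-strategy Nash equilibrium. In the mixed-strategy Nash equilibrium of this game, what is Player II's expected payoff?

13/3

Player II's indifference between Heads and Tails determines Player I's mixing probability p:
  Player II's payoff from Heads: p·4 + (1−p)·5 = -p + 5
  Player II's payoff from Tails: p·7 + (1−p)·(-1) = 8p - 1
  -p + 5 = 8p - 1  ⇒  -9p = -6  ⇒  p = 2/3.
At equilibrium Player II is indifferent across columns, so Player II's payoff equals the payoff from Heads: (2/3)·4 + (1/3)·5 = 13/3.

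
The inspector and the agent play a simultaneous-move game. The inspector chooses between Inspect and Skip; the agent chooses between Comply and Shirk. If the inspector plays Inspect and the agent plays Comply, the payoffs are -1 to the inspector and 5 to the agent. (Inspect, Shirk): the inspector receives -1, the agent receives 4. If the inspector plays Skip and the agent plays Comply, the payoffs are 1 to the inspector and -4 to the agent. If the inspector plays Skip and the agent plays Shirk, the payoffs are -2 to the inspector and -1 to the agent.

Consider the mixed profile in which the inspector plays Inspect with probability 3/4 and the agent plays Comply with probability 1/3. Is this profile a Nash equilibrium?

Yes

Check the agent's indifference given the inspector's mix p = 3/4:
  payoff from Comply = 11/4; payoff from Shirk = 11/4 — equal.
Check the inspector's indifference given the agent's mix q = 1/3:
  payoff from Inspect = -1; payoff from Skip = -1 — equal.
Both players are indifferent, so neither can profitably deviate.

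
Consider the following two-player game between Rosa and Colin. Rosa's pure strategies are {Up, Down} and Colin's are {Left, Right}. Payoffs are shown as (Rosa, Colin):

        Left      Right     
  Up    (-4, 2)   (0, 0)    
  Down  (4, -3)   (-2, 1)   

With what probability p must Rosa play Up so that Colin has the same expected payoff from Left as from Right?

Set Colin's expected payoff from Left equal to that from Right:
  Colin's expected payoff from Left: p·2 + (1−p)·(-3) = 5p - 3
  Colin's expected payoff from Right: p·0 + (1−p)·1 = -p + 1
  5p - 3 = -p + 1  ⇒  6p = 4  ⇒  p = 2/3.

p = 2/3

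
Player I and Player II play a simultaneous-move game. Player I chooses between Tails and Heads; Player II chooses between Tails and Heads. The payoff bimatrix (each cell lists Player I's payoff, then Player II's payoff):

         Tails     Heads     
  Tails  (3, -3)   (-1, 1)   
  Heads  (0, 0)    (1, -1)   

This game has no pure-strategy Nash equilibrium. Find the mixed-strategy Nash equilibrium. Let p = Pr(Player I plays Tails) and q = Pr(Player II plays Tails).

p = 1/5, q = 2/5

For Player II to be willing to mix, Player II must be indifferent between Tails and Heads, which pins down Player I's mix.
  Player II's expected payoff from Tails: p·(-3) + (1−p)·0 = -3p
  Player II's expected payoff from Heads: p·1 + (1−p)·(-1) = 2p - 1
  -3p = 2p - 1  ⇒  -5p = -1  ⇒  p = 1/5.
Set Player I's expected payoff from Tails equal to that from Heads:
  Player I's payoff from Tails: q·3 + (1−q)·(-1) = 4q - 1
  Player I's payoff from Heads: q·0 + (1−q)·1 = -q + 1
  4q - 1 = -q + 1  ⇒  5q = 2  ⇒  q = 2/5.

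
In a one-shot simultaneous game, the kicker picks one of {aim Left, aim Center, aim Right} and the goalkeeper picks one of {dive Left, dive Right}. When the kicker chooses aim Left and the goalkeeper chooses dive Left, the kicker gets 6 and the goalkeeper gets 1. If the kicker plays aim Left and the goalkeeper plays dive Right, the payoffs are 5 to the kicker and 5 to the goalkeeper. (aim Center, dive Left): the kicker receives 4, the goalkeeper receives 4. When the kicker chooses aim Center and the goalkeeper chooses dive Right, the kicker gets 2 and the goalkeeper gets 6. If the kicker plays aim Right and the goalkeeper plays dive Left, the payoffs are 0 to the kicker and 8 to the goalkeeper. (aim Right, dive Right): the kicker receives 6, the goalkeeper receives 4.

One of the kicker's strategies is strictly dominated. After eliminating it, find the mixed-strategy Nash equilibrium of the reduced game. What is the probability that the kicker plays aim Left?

The kicker's strategy aim Center is strictly dominated by aim Left: 6 > 4 and 5 > 2. Eliminate aim Center.
For the goalkeeper to be willing to mix, the goalkeeper must be indifferent between dive Left and dive Right, which pins down the kicker's mix.
  the goalkeeper's payoff from dive Left: p·1 + (1−p)·8 = -7p + 8
  the goalkeeper's payoff from dive Right: p·5 + (1−p)·4 = p + 4
  -7p + 8 = p + 4  ⇒  -8p = -4  ⇒  p = 1/2.

p = 1/2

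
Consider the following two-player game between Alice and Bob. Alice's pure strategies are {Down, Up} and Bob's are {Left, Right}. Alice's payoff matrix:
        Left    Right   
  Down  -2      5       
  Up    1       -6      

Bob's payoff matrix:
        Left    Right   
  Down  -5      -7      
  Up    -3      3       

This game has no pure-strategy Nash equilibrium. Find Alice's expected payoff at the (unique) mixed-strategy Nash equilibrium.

-1/2

Bob's mix must leave Alice indifferent between Down and Up.
  Alice's expected payoff from Down: q·(-2) + (1−q)·5 = -7q + 5
  Alice's expected payoff from Up: q·1 + (1−q)·(-6) = 7q - 6
  -7q + 5 = 7q - 6  ⇒  -14q = -11  ⇒  q = 11/14.
At equilibrium Alice is indifferent across rows, so Alice's payoff equals the payoff from Down: (11/14)·(-2) + (3/14)·5 = -1/2.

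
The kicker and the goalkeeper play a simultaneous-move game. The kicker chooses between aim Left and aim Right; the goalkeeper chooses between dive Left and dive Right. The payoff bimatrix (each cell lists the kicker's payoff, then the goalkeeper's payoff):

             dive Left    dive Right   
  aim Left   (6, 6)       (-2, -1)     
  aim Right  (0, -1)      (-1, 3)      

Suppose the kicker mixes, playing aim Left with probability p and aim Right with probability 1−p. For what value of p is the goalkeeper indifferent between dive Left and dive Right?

Set the goalkeeper's expected payoff from dive Left equal to that from dive Right:
  the goalkeeper's expected payoff from dive Left: p·6 + (1−p)·(-1) = 7p - 1
  the goalkeeper's expected payoff from dive Right: p·(-1) + (1−p)·3 = -4p + 3
  7p - 1 = -4p + 3  ⇒  11p = 4  ⇒  p = 4/11.

p = 4/11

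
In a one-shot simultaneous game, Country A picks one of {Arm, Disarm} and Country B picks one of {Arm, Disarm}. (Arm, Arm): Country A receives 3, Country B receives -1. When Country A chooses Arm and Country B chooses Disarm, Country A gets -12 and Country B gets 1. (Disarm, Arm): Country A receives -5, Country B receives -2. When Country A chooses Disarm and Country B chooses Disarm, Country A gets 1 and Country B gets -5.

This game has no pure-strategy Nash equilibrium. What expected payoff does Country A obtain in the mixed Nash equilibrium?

Country B's mix must leave Country A indifferent between Arm and Disarm.
  Country A's payoff from Arm: q·3 + (1−q)·(-12) = 15q - 12
  Country A's payoff from Disarm: q·(-5) + (1−q)·1 = -6q + 1
  15q - 12 = -6q + 1  ⇒  21q = 13  ⇒  q = 13/21.
At equilibrium Country A is indifferent across rows, so Country A's payoff equals the payoff from Arm: (13/21)·3 + (8/21)·(-12) = -19/7.

-19/7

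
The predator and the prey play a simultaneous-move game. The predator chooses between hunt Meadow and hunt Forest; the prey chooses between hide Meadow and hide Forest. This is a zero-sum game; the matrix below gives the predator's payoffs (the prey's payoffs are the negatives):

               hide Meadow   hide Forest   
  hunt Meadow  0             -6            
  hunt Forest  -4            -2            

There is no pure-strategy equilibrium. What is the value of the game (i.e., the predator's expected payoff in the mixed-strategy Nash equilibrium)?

v = -3

In a mixed equilibrium the predator is indifferent between hunt Meadow and hunt Forest; this condition fixes q.
  the predator's expected payoff from hunt Meadow: q·0 + (1−q)·(-6) = 6q - 6
  the predator's expected payoff from hunt Forest: q·(-4) + (1−q)·(-2) = -2q - 2
  6q - 6 = -2q - 2  ⇒  8q = 4  ⇒  q = 1/2.
The value is the predator's expected payoff against this mix (using hunt Meadow): (1/2)·0 + (1/2)·(-6) = -3.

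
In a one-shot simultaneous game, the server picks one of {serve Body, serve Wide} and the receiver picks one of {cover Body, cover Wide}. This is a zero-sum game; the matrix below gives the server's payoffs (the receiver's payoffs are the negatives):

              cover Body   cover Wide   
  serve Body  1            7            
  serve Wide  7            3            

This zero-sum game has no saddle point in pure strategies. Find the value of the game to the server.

The server's indifference between serve Body and serve Wide determines the receiver's mixing probability q:
  the server's payoff to serve Body: q·1 + (1−q)·7 = -6q + 7
  the server's payoff to serve Wide: q·7 + (1−q)·3 = 4q + 3
  -6q + 7 = 4q + 3  ⇒  -10q = -4  ⇒  q = 2/5.
The value is the server's expected payoff against this mix (using serve Body): (2/5)·1 + (3/5)·7 = 23/5.

v = 23/5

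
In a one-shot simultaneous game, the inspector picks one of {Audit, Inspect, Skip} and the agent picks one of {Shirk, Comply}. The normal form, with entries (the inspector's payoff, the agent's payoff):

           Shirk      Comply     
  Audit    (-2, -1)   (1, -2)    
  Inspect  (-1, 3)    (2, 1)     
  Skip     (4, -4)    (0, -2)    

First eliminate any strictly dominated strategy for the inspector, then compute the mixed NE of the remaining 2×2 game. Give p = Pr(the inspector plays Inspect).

p = 1/2

The inspector's strategy Audit is strictly dominated by Inspect: -1 > -2 and 2 > 1. Eliminate Audit.
In a mixed equilibrium the agent is indifferent between Shirk and Comply; this condition fixes p.
  the agent's expected payoff from Shirk: p·3 + (1−p)·(-4) = 7p - 4
  the agent's expected payoff from Comply: p·1 + (1−p)·(-2) = 3p - 2
  7p - 4 = 3p - 2  ⇒  4p = 2  ⇒  p = 1/2.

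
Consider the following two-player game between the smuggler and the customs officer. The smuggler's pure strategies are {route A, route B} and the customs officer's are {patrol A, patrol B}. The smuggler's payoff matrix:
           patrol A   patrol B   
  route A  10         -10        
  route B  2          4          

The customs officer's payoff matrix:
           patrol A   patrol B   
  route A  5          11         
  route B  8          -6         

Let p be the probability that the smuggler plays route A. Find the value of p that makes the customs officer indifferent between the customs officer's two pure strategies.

p = 7/10

The customs officer's indifference between patrol A and patrol B determines the smuggler's mixing probability p:
  the customs officer's payoff from patrol A: p·5 + (1−p)·8 = -3p + 8
  the customs officer's payoff from patrol B: p·11 + (1−p)·(-6) = 17p - 6
  -3p + 8 = 17p - 6  ⇒  -20p = -14  ⇒  p = 7/10.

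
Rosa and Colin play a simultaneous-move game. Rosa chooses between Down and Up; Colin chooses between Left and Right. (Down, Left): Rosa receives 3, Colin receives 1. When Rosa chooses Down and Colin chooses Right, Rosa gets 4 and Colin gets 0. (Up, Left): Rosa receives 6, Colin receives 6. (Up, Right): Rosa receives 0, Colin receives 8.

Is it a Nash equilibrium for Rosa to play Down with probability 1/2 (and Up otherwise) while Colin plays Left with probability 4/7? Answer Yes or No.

No

Given Rosa's mix p = 1/2, Colin's payoff from Left is 7/2 but from Right is 4. Colin strictly prefers Right, so Colin would not mix.
So the proposed profile is not a Nash equilibrium.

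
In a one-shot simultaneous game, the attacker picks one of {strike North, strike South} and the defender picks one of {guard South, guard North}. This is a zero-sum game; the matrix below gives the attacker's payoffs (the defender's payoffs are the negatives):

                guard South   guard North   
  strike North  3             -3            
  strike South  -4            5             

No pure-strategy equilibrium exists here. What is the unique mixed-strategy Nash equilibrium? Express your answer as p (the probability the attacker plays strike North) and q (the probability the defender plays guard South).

p = 3/5, q = 8/15

For the defender to be willing to mix, the defender must be indifferent between guard South and guard North, which pins down the attacker's mix.
  the defender's payoff from guard South: p·(-3) + (1−p)·4 = -7p + 4
  the defender's payoff from guard North: p·3 + (1−p)·(-5) = 8p - 5
  -7p + 4 = 8p - 5  ⇒  -15p = -9  ⇒  p = 3/5.
The attacker's indifference between strike North and strike South determines the defender's mixing probability q:
  the attacker's expected payoff from strike North: q·3 + (1−q)·(-3) = 6q - 3
  the attacker's expected payoff from strike South: q·(-4) + (1−q)·5 = -9q + 5
  6q - 3 = -9q + 5  ⇒  15q = 8  ⇒  q = 8/15.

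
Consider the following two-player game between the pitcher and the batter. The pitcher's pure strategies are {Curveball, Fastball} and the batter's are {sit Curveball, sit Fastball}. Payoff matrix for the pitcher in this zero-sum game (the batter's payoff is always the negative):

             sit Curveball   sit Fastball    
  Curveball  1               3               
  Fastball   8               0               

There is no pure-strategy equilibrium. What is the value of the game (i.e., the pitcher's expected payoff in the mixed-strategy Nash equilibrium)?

v = 12/5

For the pitcher to be willing to mix, the pitcher must be indifferent between Curveball and Fastball, which pins down the batter's mix.
  the pitcher's expected payoff from Curveball: q·1 + (1−q)·3 = -2q + 3
  the pitcher's expected payoff from Fastball: q·8 + (1−q)·0 = 8q
  -2q + 3 = 8q  ⇒  -10q = -3  ⇒  q = 3/10.
The value is the pitcher's expected payoff against this mix (using Curveball): (3/10)·1 + (7/10)·3 = 12/5.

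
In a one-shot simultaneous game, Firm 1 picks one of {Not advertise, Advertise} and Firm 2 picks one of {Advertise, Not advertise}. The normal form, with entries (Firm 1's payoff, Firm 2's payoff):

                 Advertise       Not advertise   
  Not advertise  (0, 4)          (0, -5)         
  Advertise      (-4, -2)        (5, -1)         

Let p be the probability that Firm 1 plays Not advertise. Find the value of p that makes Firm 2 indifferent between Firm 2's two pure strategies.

p = 1/10

Firm 1's mix must leave Firm 2 indifferent between Advertise and Not advertise.
  Firm 2's expected payoff from Advertise: p·4 + (1−p)·(-2) = 6p - 2
  Firm 2's expected payoff from Not advertise: p·(-5) + (1−p)·(-1) = -4p - 1
  6p - 2 = -4p - 1  ⇒  10p = 1  ⇒  p = 1/10.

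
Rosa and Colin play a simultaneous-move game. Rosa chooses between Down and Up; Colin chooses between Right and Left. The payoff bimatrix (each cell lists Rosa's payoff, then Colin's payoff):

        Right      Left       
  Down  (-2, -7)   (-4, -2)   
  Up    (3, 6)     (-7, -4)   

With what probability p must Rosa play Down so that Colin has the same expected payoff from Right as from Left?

In a mixed equilibrium Colin is indifferent between Right and Left; this condition fixes p.
  Colin's payoff from Right: p·(-7) + (1−p)·6 = -13p + 6
  Colin's payoff from Left: p·(-2) + (1−p)·(-4) = 2p - 4
  -13p + 6 = 2p - 4  ⇒  -15p = -10  ⇒  p = 2/3.

p = 2/3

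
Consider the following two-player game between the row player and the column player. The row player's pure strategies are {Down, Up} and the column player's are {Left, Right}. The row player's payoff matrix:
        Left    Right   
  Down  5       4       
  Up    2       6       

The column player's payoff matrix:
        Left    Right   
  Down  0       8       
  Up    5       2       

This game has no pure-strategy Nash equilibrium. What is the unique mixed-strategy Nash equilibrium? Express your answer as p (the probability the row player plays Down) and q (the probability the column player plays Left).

For the column player to be willing to mix, the column player must be indifferent between Left and Right, which pins down the row player's mix.
  the column player's payoff to Left: p·0 + (1−p)·5 = -5p + 5
  the column player's payoff to Right: p·8 + (1−p)·2 = 6p + 2
  -5p + 5 = 6p + 2  ⇒  -11p = -3  ⇒  p = 3/11.
For the row player to be willing to mix, the row player must be indifferent between Down and Up, which pins down the column player's mix.
  the row player's payoff from Down: q·5 + (1−q)·4 = q + 4
  the row player's payoff from Up: q·2 + (1−q)·6 = -4q + 6
  q + 4 = -4q + 6  ⇒  5q = 2  ⇒  q = 2/5.

p = 3/11, q = 2/5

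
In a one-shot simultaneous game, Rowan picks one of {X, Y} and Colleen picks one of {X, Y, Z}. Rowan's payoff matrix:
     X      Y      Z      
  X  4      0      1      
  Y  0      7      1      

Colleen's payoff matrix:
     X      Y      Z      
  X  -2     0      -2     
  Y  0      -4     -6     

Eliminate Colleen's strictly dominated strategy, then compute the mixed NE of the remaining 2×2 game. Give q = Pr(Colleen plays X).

q = 7/11

Colleen's strategy Z is strictly dominated by Y: 0 > -2 and -4 > -6. Eliminate Z.
For Rowan to be willing to mix, Rowan must be indifferent between X and Y, which pins down Colleen's mix.
  Rowan's payoff from X: q·4 + (1−q)·0 = 4q
  Rowan's payoff from Y: q·0 + (1−q)·7 = -7q + 7
  4q = -7q + 7  ⇒  11q = 7  ⇒  q = 7/11.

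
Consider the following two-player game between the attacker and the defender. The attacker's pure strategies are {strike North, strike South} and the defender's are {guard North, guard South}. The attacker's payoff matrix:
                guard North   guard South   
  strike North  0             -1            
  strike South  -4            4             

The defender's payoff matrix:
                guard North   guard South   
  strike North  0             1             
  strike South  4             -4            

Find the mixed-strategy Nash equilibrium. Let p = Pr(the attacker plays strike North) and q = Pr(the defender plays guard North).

For the defender to be willing to mix, the defender must be indifferent between guard North and guard South, which pins down the attacker's mix.
  the defender's payoff to guard North: p·0 + (1−p)·4 = -4p + 4
  the defender's payoff to guard South: p·1 + (1−p)·(-4) = 5p - 4
  -4p + 4 = 5p - 4  ⇒  -9p = -8  ⇒  p = 8/9.
In a mixed equilibrium the attacker is indifferent between strike North and strike South; this condition fixes q.
  the attacker's expected payoff from strike North: q·0 + (1−q)·(-1) = q - 1
  the attacker's expected payoff from strike South: q·(-4) + (1−q)·4 = -8q + 4
  q - 1 = -8q + 4  ⇒  9q = 5  ⇒  q = 5/9.

p = 8/9, q = 5/9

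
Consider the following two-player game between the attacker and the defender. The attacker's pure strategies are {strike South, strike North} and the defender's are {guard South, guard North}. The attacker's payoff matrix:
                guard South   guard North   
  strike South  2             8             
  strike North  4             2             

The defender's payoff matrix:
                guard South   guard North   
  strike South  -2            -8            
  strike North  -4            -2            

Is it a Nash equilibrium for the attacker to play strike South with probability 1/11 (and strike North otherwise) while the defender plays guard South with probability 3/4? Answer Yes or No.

No

Given the attacker's mix p = 1/11, the defender's payoff from guard South is -42/11 but from guard North is -28/11. The defender strictly prefers guard North, so the defender would not mix.
So the proposed profile is not a Nash equilibrium.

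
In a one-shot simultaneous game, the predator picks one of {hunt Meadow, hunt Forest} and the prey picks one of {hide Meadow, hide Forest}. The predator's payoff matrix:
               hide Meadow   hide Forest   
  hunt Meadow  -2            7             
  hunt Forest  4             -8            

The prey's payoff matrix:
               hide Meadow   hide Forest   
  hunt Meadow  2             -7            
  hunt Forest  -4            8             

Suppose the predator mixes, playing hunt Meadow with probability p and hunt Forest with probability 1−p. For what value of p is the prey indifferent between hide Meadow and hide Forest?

For the prey to be willing to mix, the prey must be indifferent between hide Meadow and hide Forest, which pins down the predator's mix.
  the prey's payoff to hide Meadow: p·2 + (1−p)·(-4) = 6p - 4
  the prey's payoff to hide Forest: p·(-7) + (1−p)·8 = -15p + 8
  6p - 4 = -15p + 8  ⇒  21p = 12  ⇒  p = 4/7.

p = 4/7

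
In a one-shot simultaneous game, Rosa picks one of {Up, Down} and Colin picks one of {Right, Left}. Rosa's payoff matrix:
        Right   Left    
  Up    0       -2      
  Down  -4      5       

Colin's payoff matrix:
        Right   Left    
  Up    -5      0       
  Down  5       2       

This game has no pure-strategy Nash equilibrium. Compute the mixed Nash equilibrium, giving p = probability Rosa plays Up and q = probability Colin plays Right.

p = 3/8, q = 7/11

Set Colin's expected payoff from Right equal to that from Left:
  Colin's expected payoff from Right: p·(-5) + (1−p)·5 = -10p + 5
  Colin's expected payoff from Left: p·0 + (1−p)·2 = -2p + 2
  -10p + 5 = -2p + 2  ⇒  -8p = -3  ⇒  p = 3/8.
In a mixed equilibrium Rosa is indifferent between Up and Down; this condition fixes q.
  Rosa's payoff to Up: q·0 + (1−q)·(-2) = 2q - 2
  Rosa's payoff to Down: q·(-4) + (1−q)·5 = -9q + 5
  2q - 2 = -9q + 5  ⇒  11q = 7  ⇒  q = 7/11.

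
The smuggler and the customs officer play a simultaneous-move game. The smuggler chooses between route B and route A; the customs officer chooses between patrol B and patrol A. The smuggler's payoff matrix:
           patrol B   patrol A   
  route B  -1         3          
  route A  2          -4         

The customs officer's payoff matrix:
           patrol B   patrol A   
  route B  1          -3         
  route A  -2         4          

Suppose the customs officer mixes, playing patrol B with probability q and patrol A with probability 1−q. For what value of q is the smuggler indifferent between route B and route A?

For the smuggler to be willing to mix, the smuggler must be indifferent between route B and route A, which pins down the customs officer's mix.
  the smuggler's payoff from route B: q·(-1) + (1−q)·3 = -4q + 3
  the smuggler's payoff from route A: q·2 + (1−q)·(-4) = 6q - 4
  -4q + 3 = 6q - 4  ⇒  -10q = -7  ⇒  q = 7/10.

q = 7/10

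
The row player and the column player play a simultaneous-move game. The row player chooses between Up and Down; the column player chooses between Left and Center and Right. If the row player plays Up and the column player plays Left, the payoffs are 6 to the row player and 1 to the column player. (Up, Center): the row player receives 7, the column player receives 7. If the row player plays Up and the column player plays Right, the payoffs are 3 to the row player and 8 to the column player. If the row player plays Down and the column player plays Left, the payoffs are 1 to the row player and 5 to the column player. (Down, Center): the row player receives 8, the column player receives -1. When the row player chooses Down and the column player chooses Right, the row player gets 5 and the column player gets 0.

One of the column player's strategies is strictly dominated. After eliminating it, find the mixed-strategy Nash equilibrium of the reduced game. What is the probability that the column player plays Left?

q = 2/7

The column player's strategy Center is strictly dominated by Right: 8 > 7 and 0 > -1. Eliminate Center.
For the row player to be willing to mix, the row player must be indifferent between Up and Down, which pins down the column player's mix.
  the row player's payoff to Up: q·6 + (1−q)·3 = 3q + 3
  the row player's payoff to Down: q·1 + (1−q)·5 = -4q + 5
  3q + 3 = -4q + 5  ⇒  7q = 2  ⇒  q = 2/7.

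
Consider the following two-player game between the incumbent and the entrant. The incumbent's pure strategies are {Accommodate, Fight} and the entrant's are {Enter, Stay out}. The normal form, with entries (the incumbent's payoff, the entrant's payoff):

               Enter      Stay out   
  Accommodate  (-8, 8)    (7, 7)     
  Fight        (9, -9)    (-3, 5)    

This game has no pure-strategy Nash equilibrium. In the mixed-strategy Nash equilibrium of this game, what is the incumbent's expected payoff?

13/9

For the incumbent to be willing to mix, the incumbent must be indifferent between Accommodate and Fight, which pins down the entrant's mix.
  the incumbent's payoff to Accommodate: q·(-8) + (1−q)·7 = -15q + 7
  the incumbent's payoff to Fight: q·9 + (1−q)·(-3) = 12q - 3
  -15q + 7 = 12q - 3  ⇒  -27q = -10  ⇒  q = 10/27.
At equilibrium the incumbent is indifferent across rows, so the incumbent's payoff equals the payoff from Accommodate: (10/27)·(-8) + (17/27)·7 = 13/9.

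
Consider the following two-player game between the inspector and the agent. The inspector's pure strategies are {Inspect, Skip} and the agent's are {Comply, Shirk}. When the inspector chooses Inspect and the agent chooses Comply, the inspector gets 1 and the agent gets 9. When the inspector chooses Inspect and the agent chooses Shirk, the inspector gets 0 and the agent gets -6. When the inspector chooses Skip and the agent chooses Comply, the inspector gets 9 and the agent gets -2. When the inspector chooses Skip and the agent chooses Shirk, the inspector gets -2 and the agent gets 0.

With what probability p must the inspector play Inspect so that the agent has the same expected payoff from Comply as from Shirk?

p = 2/17

For the agent to be willing to mix, the agent must be indifferent between Comply and Shirk, which pins down the inspector's mix.
  the agent's payoff to Comply: p·9 + (1−p)·(-2) = 11p - 2
  the agent's payoff to Shirk: p·(-6) + (1−p)·0 = -6p
  11p - 2 = -6p  ⇒  17p = 2  ⇒  p = 2/17.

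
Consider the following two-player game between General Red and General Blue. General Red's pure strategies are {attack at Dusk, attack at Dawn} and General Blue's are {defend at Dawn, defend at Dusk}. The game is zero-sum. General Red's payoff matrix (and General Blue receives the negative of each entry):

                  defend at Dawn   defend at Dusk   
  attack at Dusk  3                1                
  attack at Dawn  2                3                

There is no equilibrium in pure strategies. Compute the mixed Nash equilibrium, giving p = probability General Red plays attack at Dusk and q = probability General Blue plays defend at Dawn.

p = 1/3, q = 2/3

For General Blue to be willing to mix, General Blue must be indifferent between defend at Dawn and defend at Dusk, which pins down General Red's mix.
  General Blue's payoff to defend at Dawn: p·(-3) + (1−p)·(-2) = -p - 2
  General Blue's payoff to defend at Dusk: p·(-1) + (1−p)·(-3) = 2p - 3
  -p - 2 = 2p - 3  ⇒  -3p = -1  ⇒  p = 1/3.
Set General Red's expected payoff from attack at Dusk equal to that from attack at Dawn:
  General Red's expected payoff from attack at Dusk: q·3 + (1−q)·1 = 2q + 1
  General Red's expected payoff from attack at Dawn: q·2 + (1−q)·3 = -q + 3
  2q + 1 = -q + 3  ⇒  3q = 2  ⇒  q = 2/3.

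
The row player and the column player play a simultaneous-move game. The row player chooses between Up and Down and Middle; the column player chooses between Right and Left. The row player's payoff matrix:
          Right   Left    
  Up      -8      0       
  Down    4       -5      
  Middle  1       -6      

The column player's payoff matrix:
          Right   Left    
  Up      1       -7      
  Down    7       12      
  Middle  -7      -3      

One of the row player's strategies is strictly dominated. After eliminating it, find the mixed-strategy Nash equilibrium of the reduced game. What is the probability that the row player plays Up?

The row player's strategy Middle is strictly dominated by Down: 4 > 1 and -5 > -6. Eliminate Middle.
The row player's mix must leave the column player indifferent between Right and Left.
  the column player's expected payoff from Right: p·1 + (1−p)·7 = -6p + 7
  the column player's expected payoff from Left: p·(-7) + (1−p)·12 = -19p + 12
  -6p + 7 = -19p + 12  ⇒  13p = 5  ⇒  p = 5/13.

p = 5/13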